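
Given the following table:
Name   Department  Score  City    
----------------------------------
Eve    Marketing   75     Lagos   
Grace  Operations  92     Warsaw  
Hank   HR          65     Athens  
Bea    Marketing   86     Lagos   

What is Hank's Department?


Row 3: Hank
Department = HR

ANSWER: HR


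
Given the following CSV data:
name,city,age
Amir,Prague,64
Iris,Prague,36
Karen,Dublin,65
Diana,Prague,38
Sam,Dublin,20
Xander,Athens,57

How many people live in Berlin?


Scanning city column for 'Berlin':
Total matches: 0

ANSWER: 0


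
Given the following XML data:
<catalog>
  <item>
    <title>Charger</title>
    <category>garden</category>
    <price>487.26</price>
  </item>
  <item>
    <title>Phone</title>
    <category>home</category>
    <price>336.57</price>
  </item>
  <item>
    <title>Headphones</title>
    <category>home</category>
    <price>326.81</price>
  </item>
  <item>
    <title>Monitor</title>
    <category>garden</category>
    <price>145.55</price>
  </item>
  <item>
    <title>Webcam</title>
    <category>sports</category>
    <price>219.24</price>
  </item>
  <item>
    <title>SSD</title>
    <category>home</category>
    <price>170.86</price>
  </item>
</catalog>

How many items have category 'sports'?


Scanning <item> elements for <category>sports</category>:
  Item 5: Webcam -> MATCH
Count: 1

ANSWER: 1


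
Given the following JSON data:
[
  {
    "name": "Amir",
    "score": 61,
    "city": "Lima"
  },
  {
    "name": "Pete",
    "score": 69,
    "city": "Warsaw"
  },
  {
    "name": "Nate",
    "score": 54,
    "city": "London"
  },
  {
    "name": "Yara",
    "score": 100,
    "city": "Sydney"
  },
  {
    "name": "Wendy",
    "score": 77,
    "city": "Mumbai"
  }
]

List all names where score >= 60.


Filtering records where score >= 60:
  Amir (score=61) -> YES
  Pete (score=69) -> YES
  Nate (score=54) -> no
  Yara (score=100) -> YES
  Wendy (score=77) -> YES


ANSWER: Amir, Pete, Yara, Wendy


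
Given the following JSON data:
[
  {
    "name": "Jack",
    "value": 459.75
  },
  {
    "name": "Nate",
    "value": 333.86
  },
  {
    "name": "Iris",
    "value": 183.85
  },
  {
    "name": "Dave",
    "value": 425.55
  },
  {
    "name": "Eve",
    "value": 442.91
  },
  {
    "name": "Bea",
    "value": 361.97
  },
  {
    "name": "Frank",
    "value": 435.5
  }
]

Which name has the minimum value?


Comparing values:
  Jack: 459.75
  Nate: 333.86
  Iris: 183.85
  Dave: 425.55
  Eve: 442.91
  Bea: 361.97
  Frank: 435.5
Minimum: Iris (183.85)

ANSWER: Iris


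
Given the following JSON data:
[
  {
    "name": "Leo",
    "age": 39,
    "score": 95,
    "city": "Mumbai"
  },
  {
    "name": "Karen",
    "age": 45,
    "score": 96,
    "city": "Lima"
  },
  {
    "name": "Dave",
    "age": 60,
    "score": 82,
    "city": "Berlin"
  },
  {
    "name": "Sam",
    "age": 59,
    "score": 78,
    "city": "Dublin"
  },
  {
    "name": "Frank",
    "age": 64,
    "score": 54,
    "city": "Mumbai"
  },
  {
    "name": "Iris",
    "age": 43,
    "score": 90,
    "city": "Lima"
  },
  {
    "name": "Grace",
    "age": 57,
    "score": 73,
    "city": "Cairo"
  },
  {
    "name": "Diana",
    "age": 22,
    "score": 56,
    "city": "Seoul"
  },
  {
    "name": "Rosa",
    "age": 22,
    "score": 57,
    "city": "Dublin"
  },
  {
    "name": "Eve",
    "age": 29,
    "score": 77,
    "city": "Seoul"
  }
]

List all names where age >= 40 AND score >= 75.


Checking both conditions:
  Leo (age=39, score=95) -> no
  Karen (age=45, score=96) -> YES
  Dave (age=60, score=82) -> YES
  Sam (age=59, score=78) -> YES
  Frank (age=64, score=54) -> no
  Iris (age=43, score=90) -> YES
  Grace (age=57, score=73) -> no
  Diana (age=22, score=56) -> no
  Rosa (age=22, score=57) -> no
  Eve (age=29, score=77) -> no


ANSWER: Karen, Dave, Sam, Iris


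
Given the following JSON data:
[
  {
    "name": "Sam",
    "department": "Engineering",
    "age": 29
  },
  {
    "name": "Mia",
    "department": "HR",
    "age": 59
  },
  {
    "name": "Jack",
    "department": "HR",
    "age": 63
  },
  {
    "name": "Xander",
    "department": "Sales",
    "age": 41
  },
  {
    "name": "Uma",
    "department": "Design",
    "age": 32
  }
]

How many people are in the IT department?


Scanning records for department = IT
  No matches found
Count: 0

ANSWER: 0


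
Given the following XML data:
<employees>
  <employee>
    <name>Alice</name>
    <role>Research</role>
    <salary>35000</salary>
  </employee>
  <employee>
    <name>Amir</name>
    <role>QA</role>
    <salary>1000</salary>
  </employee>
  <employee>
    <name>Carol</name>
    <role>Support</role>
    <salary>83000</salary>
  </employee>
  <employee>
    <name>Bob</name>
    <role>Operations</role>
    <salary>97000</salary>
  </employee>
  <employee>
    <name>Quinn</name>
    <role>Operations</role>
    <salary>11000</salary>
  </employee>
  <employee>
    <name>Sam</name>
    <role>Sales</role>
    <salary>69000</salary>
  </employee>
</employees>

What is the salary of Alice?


Searching for <employee> with <name>Alice</name>
Found at position 1
<salary>35000</salary>

ANSWER: 35000


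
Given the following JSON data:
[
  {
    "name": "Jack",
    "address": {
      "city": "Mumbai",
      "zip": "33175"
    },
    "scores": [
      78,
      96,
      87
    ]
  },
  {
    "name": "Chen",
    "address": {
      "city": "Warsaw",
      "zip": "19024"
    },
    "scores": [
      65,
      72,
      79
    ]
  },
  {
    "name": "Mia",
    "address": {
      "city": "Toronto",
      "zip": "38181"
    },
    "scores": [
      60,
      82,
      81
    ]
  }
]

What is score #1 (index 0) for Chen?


Path: records[1].scores[0]
Value: 65

ANSWER: 65


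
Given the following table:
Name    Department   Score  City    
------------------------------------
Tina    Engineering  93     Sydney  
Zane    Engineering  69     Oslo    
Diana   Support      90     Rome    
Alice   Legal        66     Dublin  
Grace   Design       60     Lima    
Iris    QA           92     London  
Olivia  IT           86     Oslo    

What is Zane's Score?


Row 2: Zane
Score = 69

ANSWER: 69


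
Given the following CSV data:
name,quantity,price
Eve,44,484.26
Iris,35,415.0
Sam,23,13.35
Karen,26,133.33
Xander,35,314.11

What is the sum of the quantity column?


Values in 'quantity' column:
  Row 1: 44
  Row 2: 35
  Row 3: 23
  Row 4: 26
  Row 5: 35
Sum = 44 + 35 + 23 + 26 + 35 = 163

ANSWER: 163


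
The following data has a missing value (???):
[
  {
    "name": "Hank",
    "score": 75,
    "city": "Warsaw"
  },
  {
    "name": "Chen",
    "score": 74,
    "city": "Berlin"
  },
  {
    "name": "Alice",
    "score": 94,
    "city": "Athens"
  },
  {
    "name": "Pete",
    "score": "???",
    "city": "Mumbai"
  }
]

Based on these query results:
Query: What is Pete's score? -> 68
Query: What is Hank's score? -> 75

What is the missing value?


The missing value is Pete's score
From query: Pete's score = 68

ANSWER: 68


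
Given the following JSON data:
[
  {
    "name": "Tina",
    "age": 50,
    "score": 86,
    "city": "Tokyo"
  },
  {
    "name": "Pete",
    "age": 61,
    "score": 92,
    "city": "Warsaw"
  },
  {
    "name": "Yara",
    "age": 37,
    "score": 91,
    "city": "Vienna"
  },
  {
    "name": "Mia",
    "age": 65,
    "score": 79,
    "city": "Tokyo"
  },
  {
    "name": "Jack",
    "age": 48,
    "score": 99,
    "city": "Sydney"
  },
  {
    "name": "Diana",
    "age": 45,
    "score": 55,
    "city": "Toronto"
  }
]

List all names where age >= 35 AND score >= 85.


Checking both conditions:
  Tina (age=50, score=86) -> YES
  Pete (age=61, score=92) -> YES
  Yara (age=37, score=91) -> YES
  Mia (age=65, score=79) -> no
  Jack (age=48, score=99) -> YES
  Diana (age=45, score=55) -> no


ANSWER: Tina, Pete, Yara, Jack


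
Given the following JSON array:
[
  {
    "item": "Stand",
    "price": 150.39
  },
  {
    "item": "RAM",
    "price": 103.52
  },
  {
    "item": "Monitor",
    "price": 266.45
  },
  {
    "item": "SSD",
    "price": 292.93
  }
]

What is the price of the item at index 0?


Array index 0 -> Stand
price = 150.39

ANSWER: 150.39


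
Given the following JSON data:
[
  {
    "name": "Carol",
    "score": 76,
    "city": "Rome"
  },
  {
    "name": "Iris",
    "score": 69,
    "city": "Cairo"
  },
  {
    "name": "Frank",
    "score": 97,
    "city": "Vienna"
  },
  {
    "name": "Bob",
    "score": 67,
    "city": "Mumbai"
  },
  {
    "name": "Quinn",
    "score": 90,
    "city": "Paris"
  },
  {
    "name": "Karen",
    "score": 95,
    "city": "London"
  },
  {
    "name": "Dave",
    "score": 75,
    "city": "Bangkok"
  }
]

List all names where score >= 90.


Filtering records where score >= 90:
  Carol (score=76) -> no
  Iris (score=69) -> no
  Frank (score=97) -> YES
  Bob (score=67) -> no
  Quinn (score=90) -> YES
  Karen (score=95) -> YES
  Dave (score=75) -> no


ANSWER: Frank, Quinn, Karen


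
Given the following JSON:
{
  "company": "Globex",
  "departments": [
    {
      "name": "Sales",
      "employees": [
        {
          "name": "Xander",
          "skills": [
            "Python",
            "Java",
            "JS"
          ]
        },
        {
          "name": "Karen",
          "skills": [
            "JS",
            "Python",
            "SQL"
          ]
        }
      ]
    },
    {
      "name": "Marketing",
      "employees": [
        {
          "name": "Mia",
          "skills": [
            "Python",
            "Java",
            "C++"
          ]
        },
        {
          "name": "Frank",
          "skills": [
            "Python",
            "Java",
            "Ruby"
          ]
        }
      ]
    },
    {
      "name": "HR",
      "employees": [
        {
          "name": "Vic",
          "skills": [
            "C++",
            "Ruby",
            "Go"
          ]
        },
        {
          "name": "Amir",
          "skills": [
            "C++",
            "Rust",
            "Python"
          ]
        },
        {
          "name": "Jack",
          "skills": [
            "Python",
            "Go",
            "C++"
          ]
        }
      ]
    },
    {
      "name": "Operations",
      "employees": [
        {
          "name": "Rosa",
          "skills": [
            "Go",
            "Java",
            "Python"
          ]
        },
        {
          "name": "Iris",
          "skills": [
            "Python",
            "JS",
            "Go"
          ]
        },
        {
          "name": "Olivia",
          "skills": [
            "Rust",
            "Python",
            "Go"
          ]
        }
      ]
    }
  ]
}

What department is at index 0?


Path: departments[0].name
Value: Sales

ANSWER: Sales


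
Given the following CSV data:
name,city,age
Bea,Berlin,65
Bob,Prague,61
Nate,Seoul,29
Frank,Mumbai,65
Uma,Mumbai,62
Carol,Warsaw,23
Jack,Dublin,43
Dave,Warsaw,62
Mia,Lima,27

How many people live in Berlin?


Scanning city column for 'Berlin':
  Row 1: Bea -> MATCH
Total matches: 1

ANSWER: 1


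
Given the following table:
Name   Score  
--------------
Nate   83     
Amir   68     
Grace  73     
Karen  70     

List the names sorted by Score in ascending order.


Sorting by Score (ascending):
  Amir: 68
  Karen: 70
  Grace: 73
  Nate: 83


ANSWER: Amir, Karen, Grace, Nate


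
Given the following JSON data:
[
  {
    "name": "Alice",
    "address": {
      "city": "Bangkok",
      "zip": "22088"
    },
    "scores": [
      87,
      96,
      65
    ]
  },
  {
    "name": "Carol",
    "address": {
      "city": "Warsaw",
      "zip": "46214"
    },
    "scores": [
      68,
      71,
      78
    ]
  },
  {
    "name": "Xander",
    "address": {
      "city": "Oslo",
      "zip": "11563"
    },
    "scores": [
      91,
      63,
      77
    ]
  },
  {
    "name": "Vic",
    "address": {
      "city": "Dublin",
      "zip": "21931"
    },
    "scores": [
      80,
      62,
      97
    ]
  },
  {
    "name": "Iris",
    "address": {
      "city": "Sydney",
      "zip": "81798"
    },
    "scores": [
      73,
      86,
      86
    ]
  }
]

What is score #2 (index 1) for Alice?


Path: records[0].scores[1]
Value: 96

ANSWER: 96


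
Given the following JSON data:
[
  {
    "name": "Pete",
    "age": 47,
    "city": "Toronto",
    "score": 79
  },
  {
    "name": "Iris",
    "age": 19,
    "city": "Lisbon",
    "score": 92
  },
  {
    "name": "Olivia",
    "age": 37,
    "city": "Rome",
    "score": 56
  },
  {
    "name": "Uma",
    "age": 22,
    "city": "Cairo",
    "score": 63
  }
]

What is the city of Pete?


Looking up record where name = Pete
Record index: 0
Field 'city' = Toronto

ANSWER: Toronto


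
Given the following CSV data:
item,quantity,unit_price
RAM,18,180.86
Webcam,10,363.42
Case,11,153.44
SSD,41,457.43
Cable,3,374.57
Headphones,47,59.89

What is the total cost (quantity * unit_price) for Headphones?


Row: Headphones
quantity = 47
unit_price = 59.89
total = 47 * 59.89 = 2814.83

ANSWER: 2814.83


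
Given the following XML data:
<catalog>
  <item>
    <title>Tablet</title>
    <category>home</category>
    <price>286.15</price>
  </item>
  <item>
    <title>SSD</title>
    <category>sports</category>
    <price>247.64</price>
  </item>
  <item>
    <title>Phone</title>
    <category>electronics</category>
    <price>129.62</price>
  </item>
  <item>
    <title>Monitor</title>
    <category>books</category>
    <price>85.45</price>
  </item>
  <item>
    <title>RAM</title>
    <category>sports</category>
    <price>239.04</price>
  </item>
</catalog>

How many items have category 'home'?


Scanning <item> elements for <category>home</category>:
  Item 1: Tablet -> MATCH
Count: 1

ANSWER: 1


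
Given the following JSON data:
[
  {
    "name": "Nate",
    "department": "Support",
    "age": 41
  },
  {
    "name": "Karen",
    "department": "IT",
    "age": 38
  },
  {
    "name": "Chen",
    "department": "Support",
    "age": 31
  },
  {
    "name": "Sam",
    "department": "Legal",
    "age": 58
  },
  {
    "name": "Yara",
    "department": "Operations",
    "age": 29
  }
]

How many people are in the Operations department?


Scanning records for department = Operations
  Record 4: Yara
Count: 1

ANSWER: 1


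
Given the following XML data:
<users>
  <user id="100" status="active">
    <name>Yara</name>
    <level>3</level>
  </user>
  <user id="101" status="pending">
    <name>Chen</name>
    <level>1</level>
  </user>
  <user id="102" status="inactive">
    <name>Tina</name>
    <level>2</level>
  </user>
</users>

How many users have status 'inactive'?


Counting users with status='inactive':
  Tina (id=102) -> MATCH
Count: 1

ANSWER: 1


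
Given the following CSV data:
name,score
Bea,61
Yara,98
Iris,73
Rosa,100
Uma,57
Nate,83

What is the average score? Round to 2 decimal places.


Scores: 61, 98, 73, 100, 57, 83
Sum = 472
Count = 6
Average = 472 / 6 = 78.67

ANSWER: 78.67


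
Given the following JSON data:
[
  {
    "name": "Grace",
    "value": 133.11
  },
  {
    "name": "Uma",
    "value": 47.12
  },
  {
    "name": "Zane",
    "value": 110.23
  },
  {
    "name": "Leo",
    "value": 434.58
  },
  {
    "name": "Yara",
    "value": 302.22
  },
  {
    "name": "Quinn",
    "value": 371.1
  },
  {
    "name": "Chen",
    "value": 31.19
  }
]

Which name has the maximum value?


Comparing values:
  Grace: 133.11
  Uma: 47.12
  Zane: 110.23
  Leo: 434.58
  Yara: 302.22
  Quinn: 371.1
  Chen: 31.19
Maximum: Leo (434.58)

ANSWER: Leo


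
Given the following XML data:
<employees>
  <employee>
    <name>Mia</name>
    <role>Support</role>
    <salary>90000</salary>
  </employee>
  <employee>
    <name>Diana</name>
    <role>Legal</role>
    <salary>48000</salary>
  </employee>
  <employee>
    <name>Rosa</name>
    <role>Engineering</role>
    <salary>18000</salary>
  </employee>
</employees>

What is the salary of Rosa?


Searching for <employee> with <name>Rosa</name>
Found at position 3
<salary>18000</salary>

ANSWER: 18000


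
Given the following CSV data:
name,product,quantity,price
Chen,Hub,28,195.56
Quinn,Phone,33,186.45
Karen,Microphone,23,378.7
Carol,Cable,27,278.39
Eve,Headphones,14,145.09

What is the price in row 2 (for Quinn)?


Row 2: Quinn
Column 'price' = 186.45

ANSWER: 186.45


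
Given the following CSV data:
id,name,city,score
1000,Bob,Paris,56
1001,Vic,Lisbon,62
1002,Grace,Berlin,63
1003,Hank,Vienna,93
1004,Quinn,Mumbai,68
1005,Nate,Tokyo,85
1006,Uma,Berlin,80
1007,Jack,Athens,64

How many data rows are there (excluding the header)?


Counting rows (excluding header):
Header: id,name,city,score
Data rows: 8

ANSWER: 8


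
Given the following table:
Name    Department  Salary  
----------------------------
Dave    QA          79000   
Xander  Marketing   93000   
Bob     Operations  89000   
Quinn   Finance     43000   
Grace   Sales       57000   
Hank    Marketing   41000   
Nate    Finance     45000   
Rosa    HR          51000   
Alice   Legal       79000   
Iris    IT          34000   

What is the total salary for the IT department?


IT department members:
  Iris: 34000
Total = 34000 = 34000

ANSWER: 34000


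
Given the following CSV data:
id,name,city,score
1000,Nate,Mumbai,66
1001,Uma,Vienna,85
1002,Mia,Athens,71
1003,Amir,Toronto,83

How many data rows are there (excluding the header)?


Counting rows (excluding header):
Header: id,name,city,score
Data rows: 4

ANSWER: 4


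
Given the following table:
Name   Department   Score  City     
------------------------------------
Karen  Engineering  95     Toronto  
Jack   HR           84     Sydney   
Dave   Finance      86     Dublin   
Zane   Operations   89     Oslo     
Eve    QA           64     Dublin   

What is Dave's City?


Row 3: Dave
City = Dublin

ANSWER: Dublin


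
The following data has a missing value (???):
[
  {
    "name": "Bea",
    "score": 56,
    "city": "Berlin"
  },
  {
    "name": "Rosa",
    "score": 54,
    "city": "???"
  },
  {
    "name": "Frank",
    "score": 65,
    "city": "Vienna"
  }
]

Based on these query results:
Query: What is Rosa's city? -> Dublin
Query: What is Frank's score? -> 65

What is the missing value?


The missing value is Rosa's city
From query: Rosa's city = Dublin

ANSWER: Dublin


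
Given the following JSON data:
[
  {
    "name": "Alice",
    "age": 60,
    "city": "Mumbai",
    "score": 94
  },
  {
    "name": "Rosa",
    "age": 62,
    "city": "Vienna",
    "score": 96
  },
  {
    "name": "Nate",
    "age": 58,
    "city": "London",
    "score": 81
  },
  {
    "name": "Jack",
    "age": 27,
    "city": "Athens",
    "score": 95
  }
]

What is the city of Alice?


Looking up record where name = Alice
Record index: 0
Field 'city' = Mumbai

ANSWER: Mumbai


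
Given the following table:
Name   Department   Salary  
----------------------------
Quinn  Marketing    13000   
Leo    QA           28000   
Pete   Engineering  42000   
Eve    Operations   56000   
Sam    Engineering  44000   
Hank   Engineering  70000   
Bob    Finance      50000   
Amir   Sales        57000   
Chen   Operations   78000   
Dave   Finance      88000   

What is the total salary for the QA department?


QA department members:
  Leo: 28000
Total = 28000 = 28000

ANSWER: 28000


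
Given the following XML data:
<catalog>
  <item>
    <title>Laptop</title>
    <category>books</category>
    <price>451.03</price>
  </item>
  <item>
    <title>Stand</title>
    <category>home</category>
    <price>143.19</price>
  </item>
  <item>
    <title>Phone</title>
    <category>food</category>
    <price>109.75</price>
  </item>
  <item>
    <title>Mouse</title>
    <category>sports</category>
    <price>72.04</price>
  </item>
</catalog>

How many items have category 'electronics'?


Scanning <item> elements for <category>electronics</category>:
Count: 0

ANSWER: 0


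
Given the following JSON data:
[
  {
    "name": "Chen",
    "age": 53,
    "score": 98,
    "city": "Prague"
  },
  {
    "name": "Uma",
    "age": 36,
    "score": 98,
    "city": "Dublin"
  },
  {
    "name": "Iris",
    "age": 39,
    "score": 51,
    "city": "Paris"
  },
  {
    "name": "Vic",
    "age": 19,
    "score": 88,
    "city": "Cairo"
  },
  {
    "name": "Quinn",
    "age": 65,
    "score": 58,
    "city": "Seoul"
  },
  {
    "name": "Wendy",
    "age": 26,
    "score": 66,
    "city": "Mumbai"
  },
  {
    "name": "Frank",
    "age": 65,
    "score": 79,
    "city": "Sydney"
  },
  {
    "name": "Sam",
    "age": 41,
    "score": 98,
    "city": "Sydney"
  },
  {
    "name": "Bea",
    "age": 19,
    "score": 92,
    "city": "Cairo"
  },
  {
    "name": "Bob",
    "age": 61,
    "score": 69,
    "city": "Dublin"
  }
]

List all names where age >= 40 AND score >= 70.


Checking both conditions:
  Chen (age=53, score=98) -> YES
  Uma (age=36, score=98) -> no
  Iris (age=39, score=51) -> no
  Vic (age=19, score=88) -> no
  Quinn (age=65, score=58) -> no
  Wendy (age=26, score=66) -> no
  Frank (age=65, score=79) -> YES
  Sam (age=41, score=98) -> YES
  Bea (age=19, score=92) -> no
  Bob (age=61, score=69) -> no


ANSWER: Chen, Frank, Sam


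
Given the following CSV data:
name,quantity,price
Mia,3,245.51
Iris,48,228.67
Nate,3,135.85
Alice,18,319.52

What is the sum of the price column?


Values in 'price' column:
  Row 1: 245.51
  Row 2: 228.67
  Row 3: 135.85
  Row 4: 319.52
Sum = 245.51 + 228.67 + 135.85 + 319.52 = 929.55

ANSWER: 929.55


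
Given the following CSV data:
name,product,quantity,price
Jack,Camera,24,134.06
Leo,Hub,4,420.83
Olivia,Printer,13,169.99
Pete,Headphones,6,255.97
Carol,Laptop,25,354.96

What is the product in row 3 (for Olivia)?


Row 3: Olivia
Column 'product' = Printer

ANSWER: Printer


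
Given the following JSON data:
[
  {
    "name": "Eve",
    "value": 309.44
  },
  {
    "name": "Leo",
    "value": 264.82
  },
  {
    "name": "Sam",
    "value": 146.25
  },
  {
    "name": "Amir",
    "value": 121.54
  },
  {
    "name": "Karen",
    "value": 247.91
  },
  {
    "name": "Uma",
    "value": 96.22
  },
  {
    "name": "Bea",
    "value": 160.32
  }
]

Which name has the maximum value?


Comparing values:
  Eve: 309.44
  Leo: 264.82
  Sam: 146.25
  Amir: 121.54
  Karen: 247.91
  Uma: 96.22
  Bea: 160.32
Maximum: Eve (309.44)

ANSWER: Eve


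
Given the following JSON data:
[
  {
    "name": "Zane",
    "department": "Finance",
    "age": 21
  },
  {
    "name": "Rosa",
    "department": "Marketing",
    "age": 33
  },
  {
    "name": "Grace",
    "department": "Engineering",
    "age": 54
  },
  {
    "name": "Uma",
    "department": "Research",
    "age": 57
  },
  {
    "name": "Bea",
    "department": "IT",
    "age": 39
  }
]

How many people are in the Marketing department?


Scanning records for department = Marketing
  Record 1: Rosa
Count: 1

ANSWER: 1


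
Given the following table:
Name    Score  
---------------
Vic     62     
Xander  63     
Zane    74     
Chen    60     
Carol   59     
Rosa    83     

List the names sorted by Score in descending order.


Sorting by Score (descending):
  Rosa: 83
  Zane: 74
  Xander: 63
  Vic: 62
  Chen: 60
  Carol: 59


ANSWER: Rosa, Zane, Xander, Vic, Chen, Carol


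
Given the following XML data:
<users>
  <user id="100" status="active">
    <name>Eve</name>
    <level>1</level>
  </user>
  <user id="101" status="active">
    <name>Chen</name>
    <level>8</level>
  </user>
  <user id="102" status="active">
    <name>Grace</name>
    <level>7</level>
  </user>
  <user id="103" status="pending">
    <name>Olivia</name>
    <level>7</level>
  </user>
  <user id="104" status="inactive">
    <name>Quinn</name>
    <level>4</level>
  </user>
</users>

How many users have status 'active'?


Counting users with status='active':
  Eve (id=100) -> MATCH
  Chen (id=101) -> MATCH
  Grace (id=102) -> MATCH
Count: 3

ANSWER: 3


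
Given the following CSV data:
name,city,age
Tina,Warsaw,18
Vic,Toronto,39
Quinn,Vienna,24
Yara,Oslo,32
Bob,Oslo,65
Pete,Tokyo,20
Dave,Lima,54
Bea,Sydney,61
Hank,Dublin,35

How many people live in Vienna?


Scanning city column for 'Vienna':
  Row 3: Quinn -> MATCH
Total matches: 1

ANSWER: 1


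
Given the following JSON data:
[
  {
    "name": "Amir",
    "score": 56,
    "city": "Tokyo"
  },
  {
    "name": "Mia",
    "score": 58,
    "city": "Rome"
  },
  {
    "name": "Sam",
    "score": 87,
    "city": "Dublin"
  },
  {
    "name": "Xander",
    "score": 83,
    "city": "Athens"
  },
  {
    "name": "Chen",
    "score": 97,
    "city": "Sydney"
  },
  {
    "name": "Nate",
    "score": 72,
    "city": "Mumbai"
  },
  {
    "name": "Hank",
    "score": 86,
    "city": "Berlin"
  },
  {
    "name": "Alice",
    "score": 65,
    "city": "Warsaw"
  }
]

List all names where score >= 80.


Filtering records where score >= 80:
  Amir (score=56) -> no
  Mia (score=58) -> no
  Sam (score=87) -> YES
  Xander (score=83) -> YES
  Chen (score=97) -> YES
  Nate (score=72) -> no
  Hank (score=86) -> YES
  Alice (score=65) -> no


ANSWER: Sam, Xander, Chen, Hank


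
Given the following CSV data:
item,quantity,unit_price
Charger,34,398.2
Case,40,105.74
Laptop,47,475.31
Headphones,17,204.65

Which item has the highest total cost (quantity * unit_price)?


Computing row totals:
  Charger: 13538.8
  Case: 4229.6
  Laptop: 22339.57
  Headphones: 3479.05
Maximum: Laptop (22339.57)

ANSWER: Laptop


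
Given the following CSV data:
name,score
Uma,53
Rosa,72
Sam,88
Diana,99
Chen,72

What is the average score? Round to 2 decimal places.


Scores: 53, 72, 88, 99, 72
Sum = 384
Count = 5
Average = 384 / 5 = 76.80

ANSWER: 76.80


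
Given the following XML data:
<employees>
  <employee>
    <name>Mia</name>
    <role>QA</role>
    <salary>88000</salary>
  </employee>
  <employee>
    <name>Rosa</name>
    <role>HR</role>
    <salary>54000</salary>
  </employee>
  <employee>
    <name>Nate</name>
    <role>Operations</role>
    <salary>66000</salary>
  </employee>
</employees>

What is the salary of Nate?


Searching for <employee> with <name>Nate</name>
Found at position 3
<salary>66000</salary>

ANSWER: 66000


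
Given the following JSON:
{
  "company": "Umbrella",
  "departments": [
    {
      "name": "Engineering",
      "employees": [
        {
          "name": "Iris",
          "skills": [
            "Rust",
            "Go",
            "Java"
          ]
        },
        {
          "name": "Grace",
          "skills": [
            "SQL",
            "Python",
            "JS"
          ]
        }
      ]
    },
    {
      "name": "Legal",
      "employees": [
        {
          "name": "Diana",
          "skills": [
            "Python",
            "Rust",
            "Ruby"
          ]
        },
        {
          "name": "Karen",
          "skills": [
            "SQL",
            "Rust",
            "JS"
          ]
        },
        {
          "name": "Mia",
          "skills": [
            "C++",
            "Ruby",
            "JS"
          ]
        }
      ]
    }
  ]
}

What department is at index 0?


Path: departments[0].name
Value: Engineering

ANSWER: Engineering


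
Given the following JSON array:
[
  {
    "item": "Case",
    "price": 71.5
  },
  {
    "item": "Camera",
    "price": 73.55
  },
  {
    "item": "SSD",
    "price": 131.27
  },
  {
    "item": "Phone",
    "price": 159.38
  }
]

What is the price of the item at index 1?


Array index 1 -> Camera
price = 73.55

ANSWER: 73.55


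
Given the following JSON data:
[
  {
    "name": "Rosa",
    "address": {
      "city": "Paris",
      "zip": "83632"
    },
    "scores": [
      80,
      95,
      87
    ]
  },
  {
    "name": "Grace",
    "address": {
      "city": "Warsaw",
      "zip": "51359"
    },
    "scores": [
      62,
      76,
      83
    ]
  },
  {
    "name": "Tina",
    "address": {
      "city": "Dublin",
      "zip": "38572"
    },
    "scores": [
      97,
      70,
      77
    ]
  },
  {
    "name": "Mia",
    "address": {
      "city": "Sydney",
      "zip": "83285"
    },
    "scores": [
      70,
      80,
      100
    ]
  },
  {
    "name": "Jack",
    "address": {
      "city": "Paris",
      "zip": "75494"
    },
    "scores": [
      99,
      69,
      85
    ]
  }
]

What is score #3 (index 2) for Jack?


Path: records[4].scores[2]
Value: 85

ANSWER: 85


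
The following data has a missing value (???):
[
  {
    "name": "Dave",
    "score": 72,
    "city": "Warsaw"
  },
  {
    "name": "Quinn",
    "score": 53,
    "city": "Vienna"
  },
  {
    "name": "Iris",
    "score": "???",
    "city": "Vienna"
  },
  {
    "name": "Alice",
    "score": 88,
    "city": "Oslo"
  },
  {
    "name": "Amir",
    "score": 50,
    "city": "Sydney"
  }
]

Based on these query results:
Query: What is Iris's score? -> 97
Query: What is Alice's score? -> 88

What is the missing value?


The missing value is Iris's score
From query: Iris's score = 97

ANSWER: 97


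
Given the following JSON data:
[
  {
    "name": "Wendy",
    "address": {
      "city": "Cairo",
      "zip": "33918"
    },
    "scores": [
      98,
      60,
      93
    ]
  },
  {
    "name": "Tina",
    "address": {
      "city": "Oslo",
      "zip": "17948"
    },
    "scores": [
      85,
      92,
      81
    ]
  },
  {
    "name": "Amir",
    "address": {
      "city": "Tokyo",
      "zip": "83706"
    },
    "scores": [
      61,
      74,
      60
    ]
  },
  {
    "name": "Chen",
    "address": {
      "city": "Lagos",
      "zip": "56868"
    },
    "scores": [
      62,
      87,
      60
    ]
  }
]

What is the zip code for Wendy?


Path: records[0].address.zip
Value: 33918

ANSWER: 33918


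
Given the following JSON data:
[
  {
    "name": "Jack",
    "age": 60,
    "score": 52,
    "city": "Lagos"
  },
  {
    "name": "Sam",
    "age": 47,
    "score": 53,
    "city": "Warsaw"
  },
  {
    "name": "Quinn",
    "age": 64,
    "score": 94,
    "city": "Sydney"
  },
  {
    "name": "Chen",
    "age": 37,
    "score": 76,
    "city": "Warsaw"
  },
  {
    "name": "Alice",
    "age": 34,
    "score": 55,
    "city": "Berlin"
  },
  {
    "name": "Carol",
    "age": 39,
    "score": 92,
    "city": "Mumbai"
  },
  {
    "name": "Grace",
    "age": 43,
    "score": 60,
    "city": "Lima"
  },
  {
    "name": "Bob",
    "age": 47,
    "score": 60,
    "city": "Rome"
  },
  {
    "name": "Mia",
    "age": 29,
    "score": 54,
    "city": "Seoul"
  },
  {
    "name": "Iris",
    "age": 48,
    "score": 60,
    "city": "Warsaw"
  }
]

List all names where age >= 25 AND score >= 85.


Checking both conditions:
  Jack (age=60, score=52) -> no
  Sam (age=47, score=53) -> no
  Quinn (age=64, score=94) -> YES
  Chen (age=37, score=76) -> no
  Alice (age=34, score=55) -> no
  Carol (age=39, score=92) -> YES
  Grace (age=43, score=60) -> no
  Bob (age=47, score=60) -> no
  Mia (age=29, score=54) -> no
  Iris (age=48, score=60) -> no


ANSWER: Quinn, Carol


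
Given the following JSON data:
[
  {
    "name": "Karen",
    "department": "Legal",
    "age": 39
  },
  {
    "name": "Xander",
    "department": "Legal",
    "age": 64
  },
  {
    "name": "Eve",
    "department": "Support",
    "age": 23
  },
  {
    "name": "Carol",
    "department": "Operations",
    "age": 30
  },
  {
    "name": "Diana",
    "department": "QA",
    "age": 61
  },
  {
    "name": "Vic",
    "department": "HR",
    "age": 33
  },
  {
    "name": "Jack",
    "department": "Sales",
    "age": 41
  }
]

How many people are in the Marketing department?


Scanning records for department = Marketing
  No matches found
Count: 0

ANSWER: 0


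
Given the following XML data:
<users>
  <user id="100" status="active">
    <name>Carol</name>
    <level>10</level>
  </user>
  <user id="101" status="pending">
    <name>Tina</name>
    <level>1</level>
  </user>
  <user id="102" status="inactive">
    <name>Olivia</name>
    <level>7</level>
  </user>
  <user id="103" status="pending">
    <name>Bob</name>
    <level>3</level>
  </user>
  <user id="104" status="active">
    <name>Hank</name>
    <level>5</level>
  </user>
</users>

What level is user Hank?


Finding user: Hank
<level>5</level>

ANSWER: 5


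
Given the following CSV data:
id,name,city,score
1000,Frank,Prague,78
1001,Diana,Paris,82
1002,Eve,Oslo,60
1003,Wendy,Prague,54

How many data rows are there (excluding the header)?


Counting rows (excluding header):
Header: id,name,city,score
Data rows: 4

ANSWER: 4


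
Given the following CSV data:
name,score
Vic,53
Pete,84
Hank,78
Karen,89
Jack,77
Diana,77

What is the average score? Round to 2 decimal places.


Scores: 53, 84, 78, 89, 77, 77
Sum = 458
Count = 6
Average = 458 / 6 = 76.33

ANSWER: 76.33


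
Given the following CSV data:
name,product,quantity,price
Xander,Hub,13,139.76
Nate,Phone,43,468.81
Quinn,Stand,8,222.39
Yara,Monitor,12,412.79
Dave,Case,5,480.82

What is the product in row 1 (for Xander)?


Row 1: Xander
Column 'product' = Hub

ANSWER: Hub


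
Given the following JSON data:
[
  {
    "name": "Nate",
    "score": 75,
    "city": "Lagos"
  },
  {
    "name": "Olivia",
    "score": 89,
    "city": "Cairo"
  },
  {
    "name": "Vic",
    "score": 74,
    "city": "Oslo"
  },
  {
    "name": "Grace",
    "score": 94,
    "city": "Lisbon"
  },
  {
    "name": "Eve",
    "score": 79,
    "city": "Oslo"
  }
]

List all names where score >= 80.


Filtering records where score >= 80:
  Nate (score=75) -> no
  Olivia (score=89) -> YES
  Vic (score=74) -> no
  Grace (score=94) -> YES
  Eve (score=79) -> no


ANSWER: Olivia, Grace


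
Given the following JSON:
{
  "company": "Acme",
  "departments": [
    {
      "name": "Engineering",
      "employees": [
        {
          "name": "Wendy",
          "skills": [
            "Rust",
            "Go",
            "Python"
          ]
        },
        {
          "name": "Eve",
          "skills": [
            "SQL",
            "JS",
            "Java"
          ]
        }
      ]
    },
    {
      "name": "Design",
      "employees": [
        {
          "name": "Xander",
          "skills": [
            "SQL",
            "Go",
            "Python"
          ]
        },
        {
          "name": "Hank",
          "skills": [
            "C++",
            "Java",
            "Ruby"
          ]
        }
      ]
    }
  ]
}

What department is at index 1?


Path: departments[1].name
Value: Design

ANSWER: Design


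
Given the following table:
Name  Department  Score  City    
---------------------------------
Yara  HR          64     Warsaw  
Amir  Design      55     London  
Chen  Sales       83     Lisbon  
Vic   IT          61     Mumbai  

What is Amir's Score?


Row 2: Amir
Score = 55

ANSWER: 55


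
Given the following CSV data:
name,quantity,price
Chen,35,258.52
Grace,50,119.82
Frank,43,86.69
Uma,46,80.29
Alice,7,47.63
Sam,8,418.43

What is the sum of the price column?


Values in 'price' column:
  Row 1: 258.52
  Row 2: 119.82
  Row 3: 86.69
  Row 4: 80.29
  Row 5: 47.63
  Row 6: 418.43
Sum = 258.52 + 119.82 + 86.69 + 80.29 + 47.63 + 418.43 = 1011.38

ANSWER: 1011.38


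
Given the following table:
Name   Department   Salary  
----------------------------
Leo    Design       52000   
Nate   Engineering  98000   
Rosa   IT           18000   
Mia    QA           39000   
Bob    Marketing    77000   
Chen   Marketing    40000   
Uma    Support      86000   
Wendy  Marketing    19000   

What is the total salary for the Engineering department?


Engineering department members:
  Nate: 98000
Total = 98000 = 98000

ANSWER: 98000


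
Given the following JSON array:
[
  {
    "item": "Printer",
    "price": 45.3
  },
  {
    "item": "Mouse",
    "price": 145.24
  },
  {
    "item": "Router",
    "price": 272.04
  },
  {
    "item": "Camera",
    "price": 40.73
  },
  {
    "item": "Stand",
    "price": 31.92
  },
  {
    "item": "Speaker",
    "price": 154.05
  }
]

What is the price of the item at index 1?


Array index 1 -> Mouse
price = 145.24

ANSWER: 145.24


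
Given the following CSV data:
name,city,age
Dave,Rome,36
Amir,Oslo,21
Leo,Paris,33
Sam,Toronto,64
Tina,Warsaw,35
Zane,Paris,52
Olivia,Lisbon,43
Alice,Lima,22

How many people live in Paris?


Scanning city column for 'Paris':
  Row 3: Leo -> MATCH
  Row 6: Zane -> MATCH
Total matches: 2

ANSWER: 2


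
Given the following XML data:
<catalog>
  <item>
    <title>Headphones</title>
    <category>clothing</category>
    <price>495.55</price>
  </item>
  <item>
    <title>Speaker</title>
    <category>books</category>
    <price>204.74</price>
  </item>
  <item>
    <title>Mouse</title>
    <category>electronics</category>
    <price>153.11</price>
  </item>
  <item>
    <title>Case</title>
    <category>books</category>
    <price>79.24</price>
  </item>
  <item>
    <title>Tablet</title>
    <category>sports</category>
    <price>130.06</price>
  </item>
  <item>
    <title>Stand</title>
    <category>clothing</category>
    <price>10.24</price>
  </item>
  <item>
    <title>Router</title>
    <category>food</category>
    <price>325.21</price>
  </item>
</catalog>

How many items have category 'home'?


Scanning <item> elements for <category>home</category>:
Count: 0

ANSWER: 0


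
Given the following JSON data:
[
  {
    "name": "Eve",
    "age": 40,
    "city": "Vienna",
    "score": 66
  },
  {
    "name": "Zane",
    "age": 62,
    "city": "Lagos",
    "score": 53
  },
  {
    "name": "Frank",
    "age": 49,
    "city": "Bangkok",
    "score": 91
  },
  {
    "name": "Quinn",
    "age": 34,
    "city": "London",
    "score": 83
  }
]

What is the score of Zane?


Looking up record where name = Zane
Record index: 1
Field 'score' = 53

ANSWER: 53


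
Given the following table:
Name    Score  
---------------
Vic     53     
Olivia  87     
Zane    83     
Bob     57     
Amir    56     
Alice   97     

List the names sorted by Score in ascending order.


Sorting by Score (ascending):
  Vic: 53
  Amir: 56
  Bob: 57
  Zane: 83
  Olivia: 87
  Alice: 97


ANSWER: Vic, Amir, Bob, Zane, Olivia, Alice


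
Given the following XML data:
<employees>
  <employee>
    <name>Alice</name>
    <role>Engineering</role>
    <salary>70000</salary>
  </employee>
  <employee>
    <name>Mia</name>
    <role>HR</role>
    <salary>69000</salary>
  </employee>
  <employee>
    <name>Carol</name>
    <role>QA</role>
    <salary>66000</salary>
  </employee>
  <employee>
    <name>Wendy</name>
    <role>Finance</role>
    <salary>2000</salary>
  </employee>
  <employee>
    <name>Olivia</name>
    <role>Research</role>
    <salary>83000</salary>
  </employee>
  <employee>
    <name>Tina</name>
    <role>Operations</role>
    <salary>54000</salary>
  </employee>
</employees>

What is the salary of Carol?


Searching for <employee> with <name>Carol</name>
Found at position 3
<salary>66000</salary>

ANSWER: 66000


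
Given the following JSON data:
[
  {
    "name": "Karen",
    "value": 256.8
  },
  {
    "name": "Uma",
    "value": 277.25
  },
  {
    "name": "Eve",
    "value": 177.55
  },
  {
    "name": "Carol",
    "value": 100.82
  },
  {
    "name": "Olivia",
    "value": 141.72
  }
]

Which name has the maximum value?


Comparing values:
  Karen: 256.8
  Uma: 277.25
  Eve: 177.55
  Carol: 100.82
  Olivia: 141.72
Maximum: Uma (277.25)

ANSWER: Uma


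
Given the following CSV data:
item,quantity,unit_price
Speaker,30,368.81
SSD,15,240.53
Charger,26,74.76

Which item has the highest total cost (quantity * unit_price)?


Computing row totals:
  Speaker: 11064.3
  SSD: 3607.95
  Charger: 1943.76
Maximum: Speaker (11064.3)

ANSWER: Speaker


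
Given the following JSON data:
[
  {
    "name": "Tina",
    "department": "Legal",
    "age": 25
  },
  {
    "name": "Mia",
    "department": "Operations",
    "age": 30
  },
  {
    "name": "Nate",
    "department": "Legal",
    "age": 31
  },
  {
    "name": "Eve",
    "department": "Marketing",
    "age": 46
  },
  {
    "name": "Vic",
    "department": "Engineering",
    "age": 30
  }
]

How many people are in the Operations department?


Scanning records for department = Operations
  Record 1: Mia
Count: 1

ANSWER: 1
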